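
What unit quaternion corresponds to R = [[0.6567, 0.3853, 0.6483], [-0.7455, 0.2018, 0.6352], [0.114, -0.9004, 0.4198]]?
0.7547 - 0.5087i + 0.177j - 0.3746k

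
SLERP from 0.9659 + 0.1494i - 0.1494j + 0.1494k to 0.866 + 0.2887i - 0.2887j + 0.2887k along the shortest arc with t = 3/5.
0.9135 + 0.2348i - 0.2348j + 0.2348k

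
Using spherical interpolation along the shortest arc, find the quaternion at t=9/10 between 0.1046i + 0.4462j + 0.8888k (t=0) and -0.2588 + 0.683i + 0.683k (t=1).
-0.2382 + 0.6404i + 0.0501j + 0.7284k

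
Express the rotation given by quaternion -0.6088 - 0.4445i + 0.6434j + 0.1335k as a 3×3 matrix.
[[0.1364, -0.4094, -0.9021], [-0.7345, 0.5692, -0.3694], [0.6647, 0.713, -0.2231]]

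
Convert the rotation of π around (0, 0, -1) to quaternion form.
-k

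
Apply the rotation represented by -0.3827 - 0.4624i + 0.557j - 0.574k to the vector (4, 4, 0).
(-4.936, -0.649, 2.687)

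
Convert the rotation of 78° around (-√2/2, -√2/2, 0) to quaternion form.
0.7771 - 0.445i - 0.445j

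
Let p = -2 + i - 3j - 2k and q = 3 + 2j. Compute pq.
7i - 13j - 4k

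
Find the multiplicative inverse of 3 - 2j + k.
0.2143 + 0.1429j - 0.0714k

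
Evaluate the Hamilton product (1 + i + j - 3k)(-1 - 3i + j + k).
4 + 8j + 8k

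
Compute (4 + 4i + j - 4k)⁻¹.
0.0816 - 0.0816i - 0.0204j + 0.0816k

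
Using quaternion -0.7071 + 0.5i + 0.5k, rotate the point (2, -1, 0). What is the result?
(0.293, -1.414, 1.707)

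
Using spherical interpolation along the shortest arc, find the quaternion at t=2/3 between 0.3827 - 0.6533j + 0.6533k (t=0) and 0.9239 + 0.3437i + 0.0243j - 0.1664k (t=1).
0.9092 + 0.2751i - 0.2704j + 0.1567k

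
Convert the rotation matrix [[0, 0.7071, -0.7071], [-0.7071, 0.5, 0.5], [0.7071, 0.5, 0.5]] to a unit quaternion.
0.7071 - 0.5j - 0.5k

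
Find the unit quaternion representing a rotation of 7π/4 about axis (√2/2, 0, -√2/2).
-0.9239 + 0.2706i - 0.2706k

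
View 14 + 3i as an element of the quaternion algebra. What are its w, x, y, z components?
14 + 3i + 0j + 0k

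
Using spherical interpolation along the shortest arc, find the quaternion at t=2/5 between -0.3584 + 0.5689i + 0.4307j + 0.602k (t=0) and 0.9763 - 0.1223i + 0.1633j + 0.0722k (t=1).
-0.7535 + 0.472i + 0.2275j + 0.3972k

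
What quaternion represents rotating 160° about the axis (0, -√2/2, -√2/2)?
0.1736 - 0.6964j - 0.6964k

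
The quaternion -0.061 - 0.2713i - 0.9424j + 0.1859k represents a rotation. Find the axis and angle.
axis = (-0.2718, -0.9442, 0.1862), θ = 187°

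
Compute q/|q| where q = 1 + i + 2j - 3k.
0.2582 + 0.2582i + 0.5164j - 0.7746k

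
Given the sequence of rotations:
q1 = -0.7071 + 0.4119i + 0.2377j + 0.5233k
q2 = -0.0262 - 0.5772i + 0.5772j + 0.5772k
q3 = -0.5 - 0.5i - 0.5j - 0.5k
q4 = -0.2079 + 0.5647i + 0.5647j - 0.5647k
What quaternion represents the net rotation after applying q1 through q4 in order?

q2 · q1 = -0.183 + 0.5622i + 0.1254j - 0.7968k
q3 · q2 · q1 = 0.0369 + 0.2715i - 0.6507j + 0.7083k
q4 · q3 · q2 · q1 = 0.6064 - 0.0031i - 0.3972j - 0.6889k
0.6064 - 0.0031i - 0.3972j - 0.6889k


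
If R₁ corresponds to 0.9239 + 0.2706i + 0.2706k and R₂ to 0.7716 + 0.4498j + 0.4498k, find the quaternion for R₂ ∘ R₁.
0.5912 + 0.3305i + 0.5373j + 0.5026k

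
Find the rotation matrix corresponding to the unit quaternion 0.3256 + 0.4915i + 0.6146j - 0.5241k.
[[-0.3048, 0.9454, -0.115], [0.2629, -0.0325, -0.9643], [-0.9154, -0.3242, -0.2386]]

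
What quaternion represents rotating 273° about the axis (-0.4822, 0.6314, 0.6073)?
-0.7254 - 0.3319i + 0.4346j + 0.418k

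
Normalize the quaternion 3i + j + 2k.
0.8018i + 0.2673j + 0.5345k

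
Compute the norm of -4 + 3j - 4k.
√41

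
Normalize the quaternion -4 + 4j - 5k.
-0.5298 + 0.5298j - 0.6623k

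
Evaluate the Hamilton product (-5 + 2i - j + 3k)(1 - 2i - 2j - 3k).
6 + 21i + 9j + 12k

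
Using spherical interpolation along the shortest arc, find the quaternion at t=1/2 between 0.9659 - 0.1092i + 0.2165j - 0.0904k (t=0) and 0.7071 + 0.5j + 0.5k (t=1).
0.8953 - 0.0584i + 0.3834j + 0.2192k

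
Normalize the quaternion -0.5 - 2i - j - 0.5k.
-0.2132 - 0.8528i - 0.4264j - 0.2132k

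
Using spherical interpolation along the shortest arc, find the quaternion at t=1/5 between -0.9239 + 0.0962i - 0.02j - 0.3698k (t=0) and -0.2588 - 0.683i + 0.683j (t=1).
-0.9187 - 0.1045i + 0.1743j - 0.3385k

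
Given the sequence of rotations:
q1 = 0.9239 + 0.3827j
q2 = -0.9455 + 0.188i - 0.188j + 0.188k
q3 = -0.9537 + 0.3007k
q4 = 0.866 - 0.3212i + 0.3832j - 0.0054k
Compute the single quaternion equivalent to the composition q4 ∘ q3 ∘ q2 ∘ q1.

q2 · q1 = -0.8016 + 0.1017i - 0.5355j + 0.2456k
q3 · q2 · q1 = 0.6906 + 0.064i + 0.5413j - 0.4753k
q4 · q3 · q2 · q1 = 0.4086 - 0.3456i + 0.5804j - 0.6137k
0.4086 - 0.3456i + 0.5804j - 0.6137k


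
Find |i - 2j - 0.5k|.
2.291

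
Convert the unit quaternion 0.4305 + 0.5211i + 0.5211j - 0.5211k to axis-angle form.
axis = (√3/3, √3/3, -√3/3), θ = 129°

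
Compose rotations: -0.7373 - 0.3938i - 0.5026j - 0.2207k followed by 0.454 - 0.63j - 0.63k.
-0.7904 - 0.3564i + 0.4844j + 0.1162k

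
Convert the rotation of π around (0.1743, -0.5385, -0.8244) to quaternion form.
0.1743i - 0.5385j - 0.8244k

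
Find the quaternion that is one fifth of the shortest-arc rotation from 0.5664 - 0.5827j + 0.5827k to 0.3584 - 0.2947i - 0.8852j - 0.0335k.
0.5509 - 0.0654i - 0.6813j + 0.4775k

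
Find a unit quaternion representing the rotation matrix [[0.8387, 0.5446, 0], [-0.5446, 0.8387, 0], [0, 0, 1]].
0.9588 - 0.284k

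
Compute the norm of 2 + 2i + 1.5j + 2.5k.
4.062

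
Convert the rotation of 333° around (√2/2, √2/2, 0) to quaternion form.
-0.9724 + 0.1651i + 0.1651j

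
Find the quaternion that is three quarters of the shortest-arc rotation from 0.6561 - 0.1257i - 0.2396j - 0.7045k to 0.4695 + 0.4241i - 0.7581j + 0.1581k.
0.6095 + 0.3189i - 0.7198j - 0.0932k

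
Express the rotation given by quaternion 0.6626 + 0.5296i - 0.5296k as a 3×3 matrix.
[[0.439, 0.7018, -0.561], [-0.7018, -0.1219, -0.7018], [-0.561, 0.7018, 0.439]]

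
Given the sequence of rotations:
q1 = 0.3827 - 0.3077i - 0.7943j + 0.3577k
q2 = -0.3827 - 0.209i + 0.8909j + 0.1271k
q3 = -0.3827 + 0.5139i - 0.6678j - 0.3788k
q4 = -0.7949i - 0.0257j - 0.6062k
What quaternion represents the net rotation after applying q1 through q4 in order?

q2 · q1 = 0.4514 + 0.4574i + 0.6806j + 0.3519k
q3 · q2 · q1 = 0.18 + 0.0797i - 0.916j + 0.3495k
q4 · q3 · q2 · q1 = 0.2517 - 0.7073i + 0.2249j + 0.6211k
0.2517 - 0.7073i + 0.2249j + 0.6211k


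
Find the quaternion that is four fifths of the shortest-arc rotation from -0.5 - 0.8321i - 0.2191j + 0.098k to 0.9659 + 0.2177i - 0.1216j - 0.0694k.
-0.9236 - 0.3711i + 0.0524j + 0.0804k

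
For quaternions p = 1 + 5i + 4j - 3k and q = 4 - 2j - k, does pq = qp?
No: pq = 9 + 10i + 19j - 23k ≠ 9 + 30i + 9j - 3k = qp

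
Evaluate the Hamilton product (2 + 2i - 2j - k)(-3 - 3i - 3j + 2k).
-4 - 19i - j - 5k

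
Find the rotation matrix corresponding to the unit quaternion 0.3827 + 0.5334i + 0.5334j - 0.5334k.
[[-0.1381, 0.9773, -0.1608], [0.1608, -0.1381, -0.9773], [-0.9773, -0.1608, -0.1381]]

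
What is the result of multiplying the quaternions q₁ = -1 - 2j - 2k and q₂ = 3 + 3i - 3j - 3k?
-15 - 3i - 9j + 3k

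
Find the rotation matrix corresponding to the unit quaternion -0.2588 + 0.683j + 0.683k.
[[-0.866, 0.3535, -0.3535], [-0.3535, 0.067, 0.933], [0.3535, 0.933, 0.067]]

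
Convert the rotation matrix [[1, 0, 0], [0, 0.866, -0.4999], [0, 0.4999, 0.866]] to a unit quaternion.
0.9659 + 0.2588i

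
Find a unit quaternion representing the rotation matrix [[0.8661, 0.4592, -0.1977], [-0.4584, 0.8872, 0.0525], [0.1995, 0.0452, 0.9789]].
0.9659 - 0.0019i - 0.1028j - 0.2375k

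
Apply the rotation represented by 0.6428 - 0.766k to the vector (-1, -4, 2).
(-3.766, 1.679, 2)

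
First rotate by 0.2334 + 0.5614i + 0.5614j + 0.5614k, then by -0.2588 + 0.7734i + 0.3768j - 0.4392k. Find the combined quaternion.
-0.4596 + 0.4933i - 0.7381j - 0.0251k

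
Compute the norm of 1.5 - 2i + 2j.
3.202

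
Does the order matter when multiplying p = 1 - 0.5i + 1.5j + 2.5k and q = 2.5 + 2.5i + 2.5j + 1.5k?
Yes: pq = -3.75 - 2.75i + 13.25j + 2.75k ≠ -3.75 + 5.25i - 0.75j + 12.75k = qp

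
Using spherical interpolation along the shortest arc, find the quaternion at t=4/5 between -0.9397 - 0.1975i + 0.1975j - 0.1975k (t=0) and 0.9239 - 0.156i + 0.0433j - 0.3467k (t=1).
-0.9661 + 0.0859i + 0.0071j + 0.2432k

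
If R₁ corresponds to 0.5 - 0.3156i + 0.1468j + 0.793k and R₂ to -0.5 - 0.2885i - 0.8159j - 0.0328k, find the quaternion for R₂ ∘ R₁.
-0.1953 - 0.6286i - 0.2422j - 0.7127k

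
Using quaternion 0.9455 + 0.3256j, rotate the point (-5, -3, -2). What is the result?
(-5.171, -3, 1.503)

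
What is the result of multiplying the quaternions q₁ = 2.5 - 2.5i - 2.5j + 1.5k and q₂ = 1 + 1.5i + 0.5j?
7.5 + 0.5i + j + 4k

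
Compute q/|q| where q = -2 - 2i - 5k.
-0.3482 - 0.3482i - 0.8704k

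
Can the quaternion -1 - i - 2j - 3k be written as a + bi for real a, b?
No. The quaternion -1 - i - 2j - 3k has j-coefficient y = -2 and k-coefficient z = -3, not both zero, so it does not lie in the complex subalgebra spanned by 1 and i.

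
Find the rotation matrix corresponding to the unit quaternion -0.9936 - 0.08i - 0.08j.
[[0.9872, 0.0128, 0.159], [0.0128, 0.9872, -0.159], [-0.159, 0.159, 0.9744]]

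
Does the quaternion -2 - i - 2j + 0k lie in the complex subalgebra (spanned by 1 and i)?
No. The quaternion -2 - i - 2j has j-coefficient y = -2 and k-coefficient z = 0, not both zero, so it does not lie in the complex subalgebra spanned by 1 and i.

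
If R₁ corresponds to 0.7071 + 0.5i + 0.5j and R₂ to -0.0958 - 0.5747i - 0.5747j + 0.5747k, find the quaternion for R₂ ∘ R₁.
0.507 - 0.7416i - 0.1669j + 0.4064k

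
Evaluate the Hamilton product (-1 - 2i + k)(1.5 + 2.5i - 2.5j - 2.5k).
6 - 3i + 9k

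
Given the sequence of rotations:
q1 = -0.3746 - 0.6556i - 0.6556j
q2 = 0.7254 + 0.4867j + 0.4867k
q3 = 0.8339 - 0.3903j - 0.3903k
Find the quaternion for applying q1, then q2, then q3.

q2 · q1 = 0.0473 - 0.1565i - 0.977j + 0.1368k
q3 · q2 · q1 = -0.2885 - 0.5652i - 0.7721j + 0.0345k
-0.2885 - 0.5652i - 0.7721j + 0.0345k


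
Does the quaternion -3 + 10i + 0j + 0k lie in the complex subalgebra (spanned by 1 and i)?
Yes. The quaternion -3 + 10i has j- and k-coefficients y = z = 0, so it lies in the complex subalgebra spanned by 1 and i.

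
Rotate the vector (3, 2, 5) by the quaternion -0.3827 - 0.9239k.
(-3.536, 0.707, 5)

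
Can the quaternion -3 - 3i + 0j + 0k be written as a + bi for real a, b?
Yes. The quaternion -3 - 3i has j- and k-coefficients y = z = 0, so it lies in the complex subalgebra spanned by 1 and i.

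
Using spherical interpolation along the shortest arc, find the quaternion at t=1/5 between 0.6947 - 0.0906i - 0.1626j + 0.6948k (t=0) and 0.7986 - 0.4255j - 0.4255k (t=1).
0.8214 - 0.0801i - 0.2541j + 0.5043k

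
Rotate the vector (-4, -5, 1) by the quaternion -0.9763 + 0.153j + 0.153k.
(-5.418, -3.524, -0.476)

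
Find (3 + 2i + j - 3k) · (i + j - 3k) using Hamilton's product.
-12 + 3i + 6j - 8k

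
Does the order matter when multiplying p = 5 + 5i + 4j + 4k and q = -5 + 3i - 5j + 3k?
Yes: pq = -32 + 22i - 48j - 42k ≠ -32 - 42i - 42j + 32k = qp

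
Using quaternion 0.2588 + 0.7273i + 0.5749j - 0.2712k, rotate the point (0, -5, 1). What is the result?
(-4.98, 0.337, -1.042)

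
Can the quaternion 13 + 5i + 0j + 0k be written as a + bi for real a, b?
Yes. The quaternion 13 + 5i has j- and k-coefficients y = z = 0, so it lies in the complex subalgebra spanned by 1 and i.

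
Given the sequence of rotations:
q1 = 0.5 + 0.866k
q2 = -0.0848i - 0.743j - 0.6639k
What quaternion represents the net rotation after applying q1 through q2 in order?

q2 · q1 = 0.5749 - 0.6858i - 0.2981j - 0.332k
0.5749 - 0.6858i - 0.2981j - 0.332k


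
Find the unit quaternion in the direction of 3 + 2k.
0.8321 + 0.5547k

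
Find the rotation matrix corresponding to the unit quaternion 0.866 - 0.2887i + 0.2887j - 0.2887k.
[[0.6666, 0.3333, 0.6667], [-0.6667, 0.6666, 0.3333], [-0.3333, -0.6667, 0.6666]]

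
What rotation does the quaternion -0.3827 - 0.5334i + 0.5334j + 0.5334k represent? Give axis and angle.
axis = (-√3/3, √3/3, √3/3), θ = 5π/4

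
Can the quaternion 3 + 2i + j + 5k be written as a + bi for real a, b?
No. The quaternion 3 + 2i + j + 5k has j-coefficient y = 1 and k-coefficient z = 5, not both zero, so it does not lie in the complex subalgebra spanned by 1 and i.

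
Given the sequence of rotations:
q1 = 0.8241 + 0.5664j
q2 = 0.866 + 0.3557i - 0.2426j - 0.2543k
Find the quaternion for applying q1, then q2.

q2 · q1 = 0.8511 + 0.4372i + 0.2906j - 0.0081k
0.8511 + 0.4372i + 0.2906j - 0.0081k


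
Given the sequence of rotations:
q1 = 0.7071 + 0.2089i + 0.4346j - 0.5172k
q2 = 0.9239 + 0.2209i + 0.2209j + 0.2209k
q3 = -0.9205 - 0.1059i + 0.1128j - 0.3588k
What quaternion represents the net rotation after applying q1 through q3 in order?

q2 · q1 = 0.6254 + 0.1389i + 0.7181j - 0.2718k
q3 · q2 · q1 = -0.7395 + 0.0329i - 0.6691j - 0.0659k
-0.7395 + 0.0329i - 0.6691j - 0.0659k


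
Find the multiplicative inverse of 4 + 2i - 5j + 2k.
0.0816 - 0.0408i + 0.102j - 0.0408k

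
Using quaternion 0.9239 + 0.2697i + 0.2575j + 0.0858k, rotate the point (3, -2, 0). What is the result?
(2.597, -0.787, -2.374)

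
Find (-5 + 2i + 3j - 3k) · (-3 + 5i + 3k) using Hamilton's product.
14 - 22i - 30j - 21k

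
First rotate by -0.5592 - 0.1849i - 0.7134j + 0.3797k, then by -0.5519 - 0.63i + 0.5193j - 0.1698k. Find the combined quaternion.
0.6271 + 0.5304i + 0.3739j + 0.4309k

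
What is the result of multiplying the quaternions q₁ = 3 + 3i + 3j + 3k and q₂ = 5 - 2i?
21 + 9i + 9j + 21k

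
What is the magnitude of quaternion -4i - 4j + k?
√33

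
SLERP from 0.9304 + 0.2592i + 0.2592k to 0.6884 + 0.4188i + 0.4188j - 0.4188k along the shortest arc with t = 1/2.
0.8937 + 0.3743i + 0.2312j - 0.0881k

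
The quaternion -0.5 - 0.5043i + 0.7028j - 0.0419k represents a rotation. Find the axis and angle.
axis = (-0.5823, 0.8115, -0.0484), θ = 4π/3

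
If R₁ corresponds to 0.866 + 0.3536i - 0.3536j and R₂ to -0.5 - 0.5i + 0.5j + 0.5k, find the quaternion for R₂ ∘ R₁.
-0.0794 - 0.433i + 0.7866j + 0.433k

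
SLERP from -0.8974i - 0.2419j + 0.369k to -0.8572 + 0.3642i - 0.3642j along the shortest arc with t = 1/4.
0.2881 - 0.8987i - 0.0869j + 0.3192k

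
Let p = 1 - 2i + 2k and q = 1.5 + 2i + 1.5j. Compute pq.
5.5 - 4i + 5.5j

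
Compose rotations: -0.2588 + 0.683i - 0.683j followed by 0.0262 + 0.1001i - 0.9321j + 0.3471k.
-0.7118 + 0.2291i + 0.4604j + 0.4784k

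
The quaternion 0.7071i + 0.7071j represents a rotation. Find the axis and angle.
axis = (√2/2, √2/2, 0), θ = π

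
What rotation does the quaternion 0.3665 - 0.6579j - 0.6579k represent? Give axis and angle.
axis = (0, -√2/2, -√2/2), θ = 137°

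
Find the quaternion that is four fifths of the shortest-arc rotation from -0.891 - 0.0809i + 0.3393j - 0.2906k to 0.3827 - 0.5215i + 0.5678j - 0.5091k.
0.0917 - 0.5151i + 0.6365j - 0.5666k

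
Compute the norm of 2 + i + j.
√6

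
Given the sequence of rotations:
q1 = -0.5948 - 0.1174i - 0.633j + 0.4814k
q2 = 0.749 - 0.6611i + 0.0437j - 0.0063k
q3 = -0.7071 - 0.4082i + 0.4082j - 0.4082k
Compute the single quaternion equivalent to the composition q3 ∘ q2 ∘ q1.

q2 · q1 = -0.4924 + 0.3223i - 0.1811j + 0.7879k
q3 · q2 · q1 = 0.8753 + 0.2208i + 0.1171j - 0.4138k
0.8753 + 0.2208i + 0.1171j - 0.4138k


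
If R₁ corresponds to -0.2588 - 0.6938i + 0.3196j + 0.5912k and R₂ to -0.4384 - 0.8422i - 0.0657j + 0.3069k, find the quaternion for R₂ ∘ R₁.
-0.6313 + 0.3852i + 0.1619j - 0.6534k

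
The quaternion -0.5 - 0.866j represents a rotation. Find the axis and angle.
axis = (0, -1, 0), θ = 4π/3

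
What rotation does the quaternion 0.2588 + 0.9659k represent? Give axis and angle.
axis = (0, 0, 1), θ = 5π/6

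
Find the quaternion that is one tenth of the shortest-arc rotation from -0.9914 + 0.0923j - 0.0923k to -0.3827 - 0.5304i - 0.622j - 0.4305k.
-0.9874 - 0.0681i + 0.0074j - 0.1427k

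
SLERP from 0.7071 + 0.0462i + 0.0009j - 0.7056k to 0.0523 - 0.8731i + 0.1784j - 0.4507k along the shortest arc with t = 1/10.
0.6792 - 0.0708i + 0.0243j - 0.7301k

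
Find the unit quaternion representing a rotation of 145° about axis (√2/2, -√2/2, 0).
0.3007 + 0.6744i - 0.6744j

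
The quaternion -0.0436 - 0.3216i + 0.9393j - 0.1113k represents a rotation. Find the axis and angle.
axis = (-0.3219, 0.9402, -0.1114), θ = 185°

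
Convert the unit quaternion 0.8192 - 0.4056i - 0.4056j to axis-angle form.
axis = (-√2/2, -√2/2, 0), θ = 70°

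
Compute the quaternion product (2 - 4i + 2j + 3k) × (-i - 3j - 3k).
11 + i - 21j + 8k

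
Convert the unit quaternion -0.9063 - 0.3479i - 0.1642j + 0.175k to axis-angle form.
axis = (-0.8232, -0.3885, 0.4141), θ = 310°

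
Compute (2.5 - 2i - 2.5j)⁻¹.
0.1515 + 0.1212i + 0.1515j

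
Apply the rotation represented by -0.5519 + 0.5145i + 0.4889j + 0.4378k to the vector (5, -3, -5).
(-1.82, -5.142, 5.408)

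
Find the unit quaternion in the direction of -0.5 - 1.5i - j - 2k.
-0.1826 - 0.5477i - 0.3651j - 0.7303k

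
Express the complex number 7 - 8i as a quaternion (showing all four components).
7 - 8i + 0j + 0k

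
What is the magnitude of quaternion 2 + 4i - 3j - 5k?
√54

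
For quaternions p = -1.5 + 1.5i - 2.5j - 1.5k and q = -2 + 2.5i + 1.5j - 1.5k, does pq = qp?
No: pq = 0.75 - 0.75i + 1.25j + 13.75k ≠ 0.75 - 12.75i + 4.25j - 3.25k = qp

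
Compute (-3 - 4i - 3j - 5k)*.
-3 + 4i + 3j + 5k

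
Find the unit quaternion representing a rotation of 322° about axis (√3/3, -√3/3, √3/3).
-0.9455 + 0.188i - 0.188j + 0.188k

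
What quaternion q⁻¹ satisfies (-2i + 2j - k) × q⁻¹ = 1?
0.2222i - 0.2222j + 0.1111k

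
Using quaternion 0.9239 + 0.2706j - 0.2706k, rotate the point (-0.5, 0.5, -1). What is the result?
(-0.604, 0.823, -0.677)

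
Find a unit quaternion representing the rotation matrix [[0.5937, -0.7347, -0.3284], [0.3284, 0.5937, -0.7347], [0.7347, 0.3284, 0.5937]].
0.8338 + 0.3187i - 0.3187j + 0.3187k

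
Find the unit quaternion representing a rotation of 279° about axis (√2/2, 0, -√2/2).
-0.7604 + 0.4592i - 0.4592k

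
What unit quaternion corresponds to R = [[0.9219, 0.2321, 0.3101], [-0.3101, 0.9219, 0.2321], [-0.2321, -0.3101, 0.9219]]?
0.9703 - 0.1397i + 0.1397j - 0.1397k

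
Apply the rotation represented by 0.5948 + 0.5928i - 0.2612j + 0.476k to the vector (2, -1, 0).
(1.697, 0.669, 1.294)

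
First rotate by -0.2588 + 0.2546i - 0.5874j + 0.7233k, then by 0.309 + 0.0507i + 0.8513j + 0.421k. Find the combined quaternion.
0.1027 + 0.9286i - 0.3313j - 0.132k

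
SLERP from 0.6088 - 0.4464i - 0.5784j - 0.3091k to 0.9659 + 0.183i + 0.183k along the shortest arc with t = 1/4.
0.797 - 0.3124i - 0.4771j - 0.1991k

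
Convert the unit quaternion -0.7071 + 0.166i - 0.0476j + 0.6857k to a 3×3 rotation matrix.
[[0.0551, 0.9539, 0.295], [-0.9855, 0.0045, 0.1695], [0.1603, -0.3, 0.9404]]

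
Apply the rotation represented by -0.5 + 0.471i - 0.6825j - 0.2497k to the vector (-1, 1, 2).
(0.058, 2.449, 0.037)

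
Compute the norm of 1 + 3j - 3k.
√19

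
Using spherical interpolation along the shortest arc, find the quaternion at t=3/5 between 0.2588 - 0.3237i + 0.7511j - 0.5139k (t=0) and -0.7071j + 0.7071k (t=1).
0.1067 - 0.1335i + 0.7439j - 0.6461k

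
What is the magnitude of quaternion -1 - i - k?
√3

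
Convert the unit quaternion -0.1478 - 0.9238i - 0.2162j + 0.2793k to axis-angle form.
axis = (-0.9341, -0.2186, 0.2824), θ = 197°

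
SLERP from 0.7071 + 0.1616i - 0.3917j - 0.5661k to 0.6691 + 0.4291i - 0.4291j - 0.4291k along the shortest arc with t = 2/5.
0.6997 + 0.2719i - 0.4113j - 0.517k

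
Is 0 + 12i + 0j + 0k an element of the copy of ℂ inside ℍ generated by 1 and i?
Yes. The quaternion 12i has j- and k-coefficients y = z = 0, so it lies in the complex subalgebra spanned by 1 and i.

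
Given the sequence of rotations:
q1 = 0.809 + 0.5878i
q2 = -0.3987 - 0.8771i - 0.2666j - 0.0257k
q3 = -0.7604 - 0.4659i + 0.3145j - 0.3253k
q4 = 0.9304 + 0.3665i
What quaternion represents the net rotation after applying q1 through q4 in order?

q2 · q1 = 0.193 - 0.9439i - 0.2308j + 0.1359k
q3 · q2 · q1 = -0.4697 + 0.5955i + 0.6066j + 0.2383k
q4 · q3 · q2 · q1 = -0.6553 + 0.3819i + 0.477j + 0.444k
-0.6553 + 0.3819i + 0.477j + 0.444k


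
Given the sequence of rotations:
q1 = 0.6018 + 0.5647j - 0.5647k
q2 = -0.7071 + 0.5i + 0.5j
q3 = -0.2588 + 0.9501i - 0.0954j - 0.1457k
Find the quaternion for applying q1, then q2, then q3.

q2 · q1 = -0.7079 + 0.0186i + 0.184j + 0.6816k
q3 · q2 · q1 = 0.2824 - 0.7156i - 0.6304j + 0.1033k
0.2824 - 0.7156i - 0.6304j + 0.1033k


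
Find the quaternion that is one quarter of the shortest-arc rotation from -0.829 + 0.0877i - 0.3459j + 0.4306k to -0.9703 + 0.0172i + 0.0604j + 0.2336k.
-0.8842 + 0.0714i - 0.2483j + 0.3891k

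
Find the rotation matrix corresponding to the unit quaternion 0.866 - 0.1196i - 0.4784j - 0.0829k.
[[0.5285, 0.258, -0.8088], [-0.0291, 0.9576, 0.2865], [0.8484, -0.1278, 0.5137]]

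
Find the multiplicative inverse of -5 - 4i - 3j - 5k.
-0.0667 + 0.0533i + 0.04j + 0.0667k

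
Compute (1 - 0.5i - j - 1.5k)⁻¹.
0.2222 + 0.1111i + 0.2222j + 0.3333k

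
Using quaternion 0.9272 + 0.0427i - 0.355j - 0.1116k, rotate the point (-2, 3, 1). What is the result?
(-1.584, 3.389, -0.078)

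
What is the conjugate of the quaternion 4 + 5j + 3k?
4 - 5j - 3k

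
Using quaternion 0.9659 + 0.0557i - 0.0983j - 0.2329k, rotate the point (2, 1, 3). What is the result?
(1.536, -0.222, 3.405)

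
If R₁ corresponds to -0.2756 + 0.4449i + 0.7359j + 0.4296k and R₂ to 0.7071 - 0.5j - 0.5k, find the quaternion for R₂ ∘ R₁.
0.3879 + 0.4677i + 0.4357j + 0.664k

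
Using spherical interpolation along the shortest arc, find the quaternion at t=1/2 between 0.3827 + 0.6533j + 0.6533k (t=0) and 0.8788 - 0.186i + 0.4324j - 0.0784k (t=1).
0.7125 - 0.105i + 0.6132j + 0.3247k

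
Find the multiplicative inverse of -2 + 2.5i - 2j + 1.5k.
-0.1212 - 0.1515i + 0.1212j - 0.0909k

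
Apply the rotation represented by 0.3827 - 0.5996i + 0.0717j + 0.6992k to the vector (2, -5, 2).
(1.562, 5.501, 0.548)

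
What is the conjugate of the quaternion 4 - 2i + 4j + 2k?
4 + 2i - 4j - 2k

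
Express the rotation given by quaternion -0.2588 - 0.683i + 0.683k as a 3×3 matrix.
[[0.067, 0.3535, -0.933], [-0.3535, -0.866, -0.3535], [-0.933, 0.3535, 0.067]]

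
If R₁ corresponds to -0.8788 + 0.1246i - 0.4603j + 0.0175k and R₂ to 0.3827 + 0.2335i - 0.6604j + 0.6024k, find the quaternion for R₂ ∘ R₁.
-0.6799 + 0.1082i + 0.4752j - 0.5479k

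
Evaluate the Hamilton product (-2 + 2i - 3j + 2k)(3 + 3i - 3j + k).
-23 + 3i + j + 7k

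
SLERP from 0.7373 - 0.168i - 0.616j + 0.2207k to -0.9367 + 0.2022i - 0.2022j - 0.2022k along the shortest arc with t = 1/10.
0.787 - 0.178i - 0.5455j + 0.2267k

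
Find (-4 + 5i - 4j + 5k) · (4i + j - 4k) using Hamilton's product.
4 - 5i + 36j + 37k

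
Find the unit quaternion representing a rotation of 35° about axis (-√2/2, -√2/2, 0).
0.9537 - 0.2126i - 0.2126j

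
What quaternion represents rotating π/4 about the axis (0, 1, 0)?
0.9239 + 0.3827j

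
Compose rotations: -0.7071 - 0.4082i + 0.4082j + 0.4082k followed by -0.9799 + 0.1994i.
0.7743 + 0.259i - 0.4814j - 0.3186k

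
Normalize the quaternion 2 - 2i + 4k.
0.4082 - 0.4082i + 0.8165k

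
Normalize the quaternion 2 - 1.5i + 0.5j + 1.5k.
0.6761 - 0.5071i + 0.169j + 0.5071k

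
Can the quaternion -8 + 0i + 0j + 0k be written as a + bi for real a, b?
Yes. The quaternion -8 has j- and k-coefficients y = z = 0, so it lies in the complex subalgebra spanned by 1 and i.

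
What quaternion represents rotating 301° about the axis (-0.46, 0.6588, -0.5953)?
-0.8704 - 0.2265i + 0.3244j - 0.2931k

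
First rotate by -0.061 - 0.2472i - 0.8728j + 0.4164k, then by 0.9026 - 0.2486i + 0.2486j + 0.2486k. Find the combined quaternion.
-0.0031 + 0.1125i - 0.7609j + 0.6391k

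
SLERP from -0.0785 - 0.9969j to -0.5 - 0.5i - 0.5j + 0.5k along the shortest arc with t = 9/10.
-0.4749 - 0.4656i - 0.584j + 0.4656k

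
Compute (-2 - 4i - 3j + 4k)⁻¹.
-0.0444 + 0.0889i + 0.0667j - 0.0889k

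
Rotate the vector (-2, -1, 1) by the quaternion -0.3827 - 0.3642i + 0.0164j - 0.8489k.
(2.151, -0.876, -0.779)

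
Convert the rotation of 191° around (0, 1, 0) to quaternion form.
-0.0958 + 0.9954j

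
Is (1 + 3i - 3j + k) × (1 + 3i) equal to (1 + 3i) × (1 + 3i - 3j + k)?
No: pq = -8 + 6i + 10k ≠ -8 + 6i - 6j - 8k = qp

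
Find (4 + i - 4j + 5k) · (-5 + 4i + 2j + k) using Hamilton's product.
-21 - 3i + 47j - 3k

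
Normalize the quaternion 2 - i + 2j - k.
0.6325 - 0.3162i + 0.6325j - 0.3162k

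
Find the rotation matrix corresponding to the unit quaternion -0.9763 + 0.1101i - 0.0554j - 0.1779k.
[[0.9306, -0.3596, 0.069], [0.3352, 0.9125, 0.2347], [-0.1473, -0.1953, 0.9696]]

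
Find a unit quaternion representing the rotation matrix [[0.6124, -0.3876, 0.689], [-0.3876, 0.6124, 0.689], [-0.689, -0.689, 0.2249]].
0.7826 - 0.4402i + 0.4402j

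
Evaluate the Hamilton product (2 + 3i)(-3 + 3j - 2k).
-6 - 9i + 12j + 5k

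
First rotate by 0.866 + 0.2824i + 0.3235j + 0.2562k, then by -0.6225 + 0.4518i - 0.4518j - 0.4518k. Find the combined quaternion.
-0.4048 + 0.2459i - 0.836j - 0.277k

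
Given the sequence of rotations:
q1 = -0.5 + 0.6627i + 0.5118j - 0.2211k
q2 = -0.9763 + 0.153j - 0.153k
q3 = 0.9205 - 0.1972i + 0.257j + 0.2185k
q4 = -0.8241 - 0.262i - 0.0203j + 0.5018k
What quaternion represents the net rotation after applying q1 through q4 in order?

q2 · q1 = 0.376 - 0.6025i - 0.6776j + 0.191k
q3 · q2 · q1 = 0.3597 - 0.4316i - 0.6211j + 0.5464k
q4 · q3 · q2 · q1 = -0.6963 + 0.562i + 0.4311j - 0.1158k
-0.6963 + 0.562i + 0.4311j - 0.1158k


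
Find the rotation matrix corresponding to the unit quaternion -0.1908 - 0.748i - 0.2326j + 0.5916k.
[[0.1918, 0.5737, -0.7963], [0.1222, -0.819, -0.5606], [-0.9738, 0.0102, -0.2272]]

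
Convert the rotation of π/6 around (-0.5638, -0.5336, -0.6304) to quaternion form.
0.9659 - 0.1459i - 0.1381j - 0.1632k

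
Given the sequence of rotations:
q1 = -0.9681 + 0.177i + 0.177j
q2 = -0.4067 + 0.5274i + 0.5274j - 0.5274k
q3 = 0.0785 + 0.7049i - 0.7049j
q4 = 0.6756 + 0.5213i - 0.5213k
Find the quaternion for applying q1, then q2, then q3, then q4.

q2 · q1 = 0.207 - 0.4892i - 0.6759j + 0.5106k
q3 · q2 · q1 = -0.1154 - 0.2524i - 0.5589j - 0.7812k
q4 · q3 · q2 · q1 = -0.3536 - 0.522i + 0.1612j - 0.759k
-0.3536 - 0.522i + 0.1612j - 0.759k


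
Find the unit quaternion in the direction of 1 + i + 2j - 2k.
0.3162 + 0.3162i + 0.6325j - 0.6325k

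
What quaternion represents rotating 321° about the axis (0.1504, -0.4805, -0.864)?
-0.9426 + 0.0502i - 0.1604j - 0.2884k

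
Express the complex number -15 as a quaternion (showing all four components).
-15 + 0i + 0j + 0k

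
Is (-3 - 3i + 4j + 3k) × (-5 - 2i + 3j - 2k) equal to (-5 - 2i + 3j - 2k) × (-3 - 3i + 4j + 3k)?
No: pq = 3 + 4i - 41j - 10k ≠ 3 + 38i - 17j - 8k = qp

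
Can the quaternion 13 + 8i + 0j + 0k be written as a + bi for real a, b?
Yes. The quaternion 13 + 8i has j- and k-coefficients y = z = 0, so it lies in the complex subalgebra spanned by 1 and i.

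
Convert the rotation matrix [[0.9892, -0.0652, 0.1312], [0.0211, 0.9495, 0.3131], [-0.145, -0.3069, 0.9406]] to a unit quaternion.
0.9848 - 0.1574i + 0.0701j + 0.0219k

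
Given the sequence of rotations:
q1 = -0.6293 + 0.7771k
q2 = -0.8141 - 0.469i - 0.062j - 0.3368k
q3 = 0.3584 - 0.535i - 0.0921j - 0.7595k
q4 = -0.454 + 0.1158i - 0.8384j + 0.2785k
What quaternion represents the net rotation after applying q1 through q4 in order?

q2 · q1 = 0.774 + 0.247i + 0.4035j - 0.4207k
q3 · q2 · q1 = 0.1272 + 0.0196i - 0.3393j - 0.9318k
q4 · q3 · q2 · q1 = -0.085 + 0.8815i + 0.1608j + 0.4356k
-0.085 + 0.8815i + 0.1608j + 0.4356k


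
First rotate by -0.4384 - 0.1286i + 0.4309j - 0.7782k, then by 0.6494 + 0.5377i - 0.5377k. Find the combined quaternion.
-0.634 - 0.0875i + 0.7674j - 0.0379k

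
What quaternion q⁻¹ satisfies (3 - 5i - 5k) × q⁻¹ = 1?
0.0508 + 0.0847i + 0.0847k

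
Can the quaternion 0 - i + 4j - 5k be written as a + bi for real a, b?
No. The quaternion -i + 4j - 5k has j-coefficient y = 4 and k-coefficient z = -5, not both zero, so it does not lie in the complex subalgebra spanned by 1 and i.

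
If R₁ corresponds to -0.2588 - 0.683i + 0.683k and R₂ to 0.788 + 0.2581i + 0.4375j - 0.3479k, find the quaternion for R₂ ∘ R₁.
0.21 - 0.3062i - 0.0519j + 0.9271k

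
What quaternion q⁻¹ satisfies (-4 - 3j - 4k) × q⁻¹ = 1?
-0.0976 + 0.0732j + 0.0976k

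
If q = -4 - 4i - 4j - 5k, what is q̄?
-4 + 4i + 4j + 5k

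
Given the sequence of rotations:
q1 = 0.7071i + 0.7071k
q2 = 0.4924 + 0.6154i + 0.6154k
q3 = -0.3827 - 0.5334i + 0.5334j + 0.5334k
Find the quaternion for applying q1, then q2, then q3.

q2 · q1 = -0.8703 + 0.3482i + 0.3482k
q3 · q2 · q1 = 0.3331 + 0.5167i - 0.0928j - 0.7832k
0.3331 + 0.5167i - 0.0928j - 0.7832k


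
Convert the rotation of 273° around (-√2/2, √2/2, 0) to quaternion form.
-0.7254 - 0.4867i + 0.4867j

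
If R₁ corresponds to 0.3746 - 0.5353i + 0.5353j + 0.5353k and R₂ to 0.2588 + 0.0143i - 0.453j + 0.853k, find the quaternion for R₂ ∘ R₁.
-0.1095 - 0.8323i - 0.4954j + 0.2232k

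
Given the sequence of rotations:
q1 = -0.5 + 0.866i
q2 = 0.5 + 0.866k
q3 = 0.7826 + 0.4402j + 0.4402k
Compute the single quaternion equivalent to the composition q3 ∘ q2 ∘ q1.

q2 · q1 = -0.25 + 0.433i + 0.75j - 0.433k
q3 · q2 · q1 = -0.3352 - 0.1819i + 0.6675j - 0.6395k
-0.3352 - 0.1819i + 0.6675j - 0.6395k


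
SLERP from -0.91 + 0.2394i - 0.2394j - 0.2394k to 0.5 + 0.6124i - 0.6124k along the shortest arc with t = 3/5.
-0.8714 - 0.3346i - 0.1295j + 0.3346k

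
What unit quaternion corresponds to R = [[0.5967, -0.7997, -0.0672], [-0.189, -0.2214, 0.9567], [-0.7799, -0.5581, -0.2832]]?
0.5225 - 0.7248i + 0.341j + 0.2922k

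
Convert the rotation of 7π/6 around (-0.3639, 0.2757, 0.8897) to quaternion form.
-0.2588 - 0.3515i + 0.2663j + 0.8594k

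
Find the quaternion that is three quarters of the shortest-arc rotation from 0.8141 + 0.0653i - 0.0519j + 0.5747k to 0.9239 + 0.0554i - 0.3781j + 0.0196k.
0.9346 + 0.0605i - 0.307j + 0.1693k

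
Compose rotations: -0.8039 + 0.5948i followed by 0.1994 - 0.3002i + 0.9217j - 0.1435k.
0.0183 + 0.3599i - 0.8263j - 0.4329k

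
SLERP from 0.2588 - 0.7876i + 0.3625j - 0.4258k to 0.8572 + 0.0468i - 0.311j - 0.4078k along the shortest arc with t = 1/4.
0.5105 - 0.6644i + 0.2089j - 0.5042k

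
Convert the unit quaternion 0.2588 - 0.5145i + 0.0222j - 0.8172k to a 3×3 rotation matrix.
[[-0.3366, 0.4001, 0.8524], [-0.4458, -0.8651, 0.23], [0.8294, -0.3026, 0.4696]]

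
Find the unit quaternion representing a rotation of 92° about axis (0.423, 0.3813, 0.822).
0.6947 + 0.3043i + 0.2743j + 0.5913k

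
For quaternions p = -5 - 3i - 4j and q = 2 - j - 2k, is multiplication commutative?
No: pq = -14 + 2i - 9j + 13k ≠ -14 - 14i + 3j + 7k = qp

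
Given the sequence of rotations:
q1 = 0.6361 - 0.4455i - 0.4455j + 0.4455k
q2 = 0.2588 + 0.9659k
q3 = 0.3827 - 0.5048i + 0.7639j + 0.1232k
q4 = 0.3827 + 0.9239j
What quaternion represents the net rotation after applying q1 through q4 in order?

q2 · q1 = -0.2657 + 0.315i - 0.5456j + 0.7297k
q3 · q2 · q1 = 0.3842 + 0.8793i - 0.0046j + 0.2813k
q4 · q3 · q2 · q1 = 0.1513 + 0.5964i + 0.3532j - 0.7047k
0.1513 + 0.5964i + 0.3532j - 0.7047k


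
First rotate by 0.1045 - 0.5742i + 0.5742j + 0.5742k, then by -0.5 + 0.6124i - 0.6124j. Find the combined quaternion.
0.651 - 0.0005i - 0.7027j - 0.2871k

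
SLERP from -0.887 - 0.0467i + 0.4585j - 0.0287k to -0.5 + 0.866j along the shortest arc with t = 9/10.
-0.5485 - 0.0049i + 0.8361j - 0.003k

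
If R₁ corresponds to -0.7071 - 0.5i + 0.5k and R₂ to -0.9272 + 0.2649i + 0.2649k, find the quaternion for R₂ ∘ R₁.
0.6556 + 0.2763i - 0.2649j - 0.6509k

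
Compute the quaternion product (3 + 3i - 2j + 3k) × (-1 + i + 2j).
-2 - 6i + 11j + 5k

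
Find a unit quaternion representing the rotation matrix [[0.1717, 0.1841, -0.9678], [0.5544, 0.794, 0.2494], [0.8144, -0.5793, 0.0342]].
0.7071 - 0.293i - 0.6301j + 0.1309k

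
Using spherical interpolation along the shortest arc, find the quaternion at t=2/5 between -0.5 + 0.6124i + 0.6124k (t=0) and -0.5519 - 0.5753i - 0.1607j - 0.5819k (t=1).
-0.0802 + 0.7011i + 0.0774j + 0.7043k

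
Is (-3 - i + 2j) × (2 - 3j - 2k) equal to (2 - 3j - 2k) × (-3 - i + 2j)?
No: pq = -6i + 11j + 9k ≠ 2i + 15j + 3k = qp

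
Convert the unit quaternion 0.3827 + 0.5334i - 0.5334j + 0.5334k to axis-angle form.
axis = (√3/3, -√3/3, √3/3), θ = 3π/4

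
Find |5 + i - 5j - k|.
√52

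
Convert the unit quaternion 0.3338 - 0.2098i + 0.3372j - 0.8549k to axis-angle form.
axis = (-0.2226, 0.3577, -0.9069), θ = 141°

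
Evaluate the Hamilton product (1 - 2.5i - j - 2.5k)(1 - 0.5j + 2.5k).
6.75 - 6.25i + 4.75j + 1.25k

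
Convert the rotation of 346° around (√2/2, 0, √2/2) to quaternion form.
-0.9925 + 0.0862i + 0.0862k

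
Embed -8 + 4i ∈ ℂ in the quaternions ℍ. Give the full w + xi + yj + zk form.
-8 + 4i + 0j + 0k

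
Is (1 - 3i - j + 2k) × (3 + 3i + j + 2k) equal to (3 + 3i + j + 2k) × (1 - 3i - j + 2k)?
No: pq = 9 - 10i + 10j + 8k ≠ 9 - 2i - 14j + 8k = qp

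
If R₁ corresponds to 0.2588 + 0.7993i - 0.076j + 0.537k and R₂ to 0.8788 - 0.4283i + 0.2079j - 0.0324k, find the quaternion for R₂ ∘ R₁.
0.603 + 0.7008i + 0.1911j + 0.3299k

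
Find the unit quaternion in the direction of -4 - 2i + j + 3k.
-0.7303 - 0.3651i + 0.1826j + 0.5477k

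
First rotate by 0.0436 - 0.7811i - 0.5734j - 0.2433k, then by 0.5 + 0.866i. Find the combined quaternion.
0.6982 - 0.3528i - 0.076j - 0.6182k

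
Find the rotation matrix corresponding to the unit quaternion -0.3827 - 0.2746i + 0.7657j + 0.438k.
[[-0.5563, -0.0853, -0.8266], [-0.7558, 0.4655, 0.4606], [0.3455, 0.8809, -0.3234]]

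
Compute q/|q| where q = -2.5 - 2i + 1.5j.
-0.7071 - 0.5657i + 0.4243j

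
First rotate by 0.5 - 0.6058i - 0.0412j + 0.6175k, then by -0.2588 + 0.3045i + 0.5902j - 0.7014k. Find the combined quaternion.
0.5125 + 0.6446i + 0.5426j - 0.1655k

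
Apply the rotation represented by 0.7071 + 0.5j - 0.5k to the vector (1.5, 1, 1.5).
(1.768, -1.311, -0.811)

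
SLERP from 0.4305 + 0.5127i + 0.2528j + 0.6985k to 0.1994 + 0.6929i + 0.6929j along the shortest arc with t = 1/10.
0.4212 + 0.5539i + 0.3135j + 0.6461k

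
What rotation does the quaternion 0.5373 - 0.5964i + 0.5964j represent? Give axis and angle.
axis = (-√2/2, √2/2, 0), θ = 115°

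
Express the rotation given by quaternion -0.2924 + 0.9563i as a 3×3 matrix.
[[1, 0, 0], [0, -0.829, 0.5592], [0, -0.5592, -0.829]]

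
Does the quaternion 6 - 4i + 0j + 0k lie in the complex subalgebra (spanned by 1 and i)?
Yes. The quaternion 6 - 4i has j- and k-coefficients y = z = 0, so it lies in the complex subalgebra spanned by 1 and i.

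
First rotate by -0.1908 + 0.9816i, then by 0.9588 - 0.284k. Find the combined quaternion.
-0.1829 + 0.9412i - 0.2788j + 0.0542k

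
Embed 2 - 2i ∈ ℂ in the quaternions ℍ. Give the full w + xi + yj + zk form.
2 - 2i + 0j + 0k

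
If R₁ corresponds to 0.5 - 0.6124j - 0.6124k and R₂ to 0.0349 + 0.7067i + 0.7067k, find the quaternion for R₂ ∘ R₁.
0.4502 + 0.7861i + 0.4114j - 0.1008k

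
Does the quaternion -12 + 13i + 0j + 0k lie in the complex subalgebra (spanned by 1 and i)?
Yes. The quaternion -12 + 13i has j- and k-coefficients y = z = 0, so it lies in the complex subalgebra spanned by 1 and i.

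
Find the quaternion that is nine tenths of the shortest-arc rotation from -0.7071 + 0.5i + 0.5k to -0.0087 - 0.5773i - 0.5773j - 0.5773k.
-0.0747 + 0.5946i + 0.536j + 0.5946k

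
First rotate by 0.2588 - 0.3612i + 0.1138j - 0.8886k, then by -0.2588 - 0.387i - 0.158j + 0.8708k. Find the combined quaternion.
0.585 + 0.0346i - 0.7288j + 0.3542k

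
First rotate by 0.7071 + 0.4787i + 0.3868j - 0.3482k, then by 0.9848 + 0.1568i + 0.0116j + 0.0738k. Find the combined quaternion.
0.6425 + 0.5497i + 0.479j - 0.2356k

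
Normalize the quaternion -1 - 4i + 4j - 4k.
-0.1429 - 0.5714i + 0.5714j - 0.5714k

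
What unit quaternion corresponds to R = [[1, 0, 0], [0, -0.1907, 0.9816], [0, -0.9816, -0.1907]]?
0.6361 - 0.7716i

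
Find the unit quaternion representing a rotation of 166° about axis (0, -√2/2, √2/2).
0.1219 - 0.7018j + 0.7018k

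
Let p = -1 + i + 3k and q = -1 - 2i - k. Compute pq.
6 + i - 5j - 2k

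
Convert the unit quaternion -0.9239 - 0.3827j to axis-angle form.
axis = (0, -1, 0), θ = 7π/4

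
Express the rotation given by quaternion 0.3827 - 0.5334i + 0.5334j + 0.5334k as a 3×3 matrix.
[[-0.1381, -0.9773, -0.1608], [-0.1608, -0.1381, 0.9773], [-0.9773, 0.1608, -0.1381]]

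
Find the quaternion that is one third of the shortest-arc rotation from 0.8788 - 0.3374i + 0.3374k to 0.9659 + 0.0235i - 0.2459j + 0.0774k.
0.9364 - 0.2226i - 0.0854j + 0.2576k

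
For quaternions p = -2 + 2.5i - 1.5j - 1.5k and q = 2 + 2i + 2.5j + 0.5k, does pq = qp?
No: pq = -4.5 + 4i - 12.25j + 5.25k ≠ -4.5 - 2i - 3.75j - 13.25k = qp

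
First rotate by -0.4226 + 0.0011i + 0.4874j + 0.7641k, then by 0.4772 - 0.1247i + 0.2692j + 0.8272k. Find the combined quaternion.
-0.9648 - 0.1443i + 0.215j - 0.046k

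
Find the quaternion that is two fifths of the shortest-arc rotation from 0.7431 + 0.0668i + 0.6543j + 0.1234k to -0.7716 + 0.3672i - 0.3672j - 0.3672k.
0.7866 - 0.1126i + 0.5615j + 0.231k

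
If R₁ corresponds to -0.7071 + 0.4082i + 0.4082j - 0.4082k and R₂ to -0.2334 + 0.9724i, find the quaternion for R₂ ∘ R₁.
-0.2319 - 0.7829i + 0.3017j + 0.4922k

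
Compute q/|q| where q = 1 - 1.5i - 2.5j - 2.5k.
0.252 - 0.378i - 0.6299j - 0.6299k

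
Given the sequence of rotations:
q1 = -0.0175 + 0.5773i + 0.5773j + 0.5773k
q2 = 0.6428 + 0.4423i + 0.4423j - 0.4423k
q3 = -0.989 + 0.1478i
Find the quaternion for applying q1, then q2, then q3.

q2 · q1 = -0.2666 + 0.874i - 0.1473j + 0.3788k
q3 · q2 · q1 = 0.1345 - 0.9038i + 0.0897j - 0.3964k
0.1345 - 0.9038i + 0.0897j - 0.3964k
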